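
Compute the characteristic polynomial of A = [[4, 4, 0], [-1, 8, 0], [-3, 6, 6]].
χ_A(x) = (x - 6)^3

xI - A = [[x - 4, -4, 0], [1, x - 8, 0], [3, -6, x - 6]].

Expanding det(xI - A) along the first row:
det(xI - A) = + (x - 4)·det([[x - 8, 0], [-6, x - 6]]) - (-4)·det([[1, 0], [3, x - 6]]) + (0)·det([[1, x - 8], [3, -6]]).

Evaluating gives χ_A(x) = x^3 - 18x^2 + 108x - 216 = (x - 6)^3.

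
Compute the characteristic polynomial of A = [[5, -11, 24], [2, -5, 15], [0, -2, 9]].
χ_A(x) = (x - 3)^3

xI - A = [[x - 5, 11, -24], [-2, x + 5, -15], [0, 2, x - 9]].

Expanding det(xI - A) along the first row:
det(xI - A) = + (x - 5)·det([[x + 5, -15], [2, x - 9]]) - (11)·det([[-2, -15], [0, x - 9]]) + (-24)·det([[-2, x + 5], [0, 2]]).

Evaluating gives χ_A(x) = x^3 - 9x^2 + 27x - 27 = (x - 3)^3.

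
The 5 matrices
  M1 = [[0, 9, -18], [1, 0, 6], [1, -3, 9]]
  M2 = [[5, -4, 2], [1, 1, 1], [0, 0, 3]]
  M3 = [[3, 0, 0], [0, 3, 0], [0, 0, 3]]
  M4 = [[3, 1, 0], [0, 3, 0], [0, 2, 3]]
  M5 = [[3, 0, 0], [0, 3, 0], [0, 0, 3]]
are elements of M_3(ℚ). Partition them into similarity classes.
Characteristic polynomials: χ_{M1} = (x - 3)^3, χ_{M2} = (x - 3)^3, χ_{M3} = (x - 3)^3, χ_{M4} = (x - 3)^3, χ_{M5} = (x - 3)^3.

{M1, M2, M4}: invariant factors x - 3, (x - 3)^2.

{M3, M5}: invariant factors x - 3, x - 3, x - 3.

Matrices are similar if and only if their invariant-factor lists agree; the partition into similarity classes is {M1, M2, M4}, {M3, M5}.

2 classes: {M1, M2, M4}, {M3, M5}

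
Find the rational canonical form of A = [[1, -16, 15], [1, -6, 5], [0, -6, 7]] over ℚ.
R = [[0, 0, 10], [1, 0, -5], [0, 1, 2]]

The invariant factors of A (the non-unit diagonal entries of the Smith normal form of xI - A over ℚ[x]) are (x - 2)(x^2 + 5), each dividing the next. The characteristic polynomial is their product, (x - 2)(x^2 + 5).

The rational canonical form is the block-diagonal matrix of companion matrices C(f_i):
R = [[0, 0, 10], [1, 0, -5], [0, 1, 2]].

Note the characteristic polynomial does not split into linear factors over ℚ, so A has no Jordan form over ℚ; the rational canonical form exists over any field.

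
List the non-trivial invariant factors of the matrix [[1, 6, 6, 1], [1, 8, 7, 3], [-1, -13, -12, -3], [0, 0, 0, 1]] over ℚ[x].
The Jordan structure of A has elementary divisors (x + 5), (x - 1)^3. Arranging the block sizes at each eigenvalue in decreasing order and taking row products gives the invariant factors.

Invariant factors (smallest first, each dividing the next): (x - 1)^3(x + 5).

Check: the last factor (x - 1)^3(x + 5) is the minimal polynomial, and the product (x - 1)^3(x + 5) is the characteristic polynomial.

(x - 1)^3(x + 5)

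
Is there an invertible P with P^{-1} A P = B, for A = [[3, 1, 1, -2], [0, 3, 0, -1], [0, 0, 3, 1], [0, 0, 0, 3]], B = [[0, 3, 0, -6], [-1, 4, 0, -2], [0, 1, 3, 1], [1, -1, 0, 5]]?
Yes.

Two matrices over a field are similar if and only if they have the same invariant factors.

Both A and B have characteristic polynomial (x - 3)^4 and minimal polynomial (x - 3)^2. Computing further, both have invariant factors (x - 3)^2, (x - 3)^2. Hence A and B are similar.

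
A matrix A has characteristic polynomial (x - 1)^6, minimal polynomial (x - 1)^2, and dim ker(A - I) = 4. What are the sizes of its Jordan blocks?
λ = 1: algebraic multiplicity 6 (exponent in χ_A), largest block size 2 (exponent in m_A), 4 blocks (geometric multiplicity). These force block sizes [2, 2, 1, 1].

Jordan blocks: (1, 2), (1, 2), (1, 1), (1, 1)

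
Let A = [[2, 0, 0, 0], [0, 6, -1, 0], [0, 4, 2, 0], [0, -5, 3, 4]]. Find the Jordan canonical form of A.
The characteristic polynomial is det(xI - A) = (x - 4)^3(x - 2), so the eigenvalues are 2 (algebraic multiplicity 1), 4 (algebraic multiplicity 3).

For λ = 2: algebraic multiplicity 1 gives one 1×1 block.

For λ = 4: rank(A - 4I) = 3, rank((A - 4I)^2) = 2, rank((A - 4I)^3) = 1. The eigenspace has dimension 4 - 3 = 1, so there is 1 Jordan block; the rank sequence gives block sizes [3].

Assembling the blocks gives the Jordan form J above.

J = [[2, 0, 0, 0], [0, 4, 1, 0], [0, 0, 4, 1], [0, 0, 0, 4]]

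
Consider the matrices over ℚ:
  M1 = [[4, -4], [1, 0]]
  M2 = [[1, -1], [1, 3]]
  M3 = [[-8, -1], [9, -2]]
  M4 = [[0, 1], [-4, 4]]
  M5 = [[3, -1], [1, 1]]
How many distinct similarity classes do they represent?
2 classes: {M1, M2, M4, M5}, {M3}

Characteristic polynomials: χ_{M1} = (x - 2)^2, χ_{M2} = (x - 2)^2, χ_{M3} = (x + 5)^2, χ_{M4} = (x - 2)^2, χ_{M5} = (x - 2)^2.

{M1, M2, M4, M5}: invariant factors (x - 2)^2.

{M3}: invariant factors (x + 5)^2.

Matrices are similar if and only if their invariant-factor lists agree; the partition into similarity classes is {M1, M2, M4, M5}, {M3}.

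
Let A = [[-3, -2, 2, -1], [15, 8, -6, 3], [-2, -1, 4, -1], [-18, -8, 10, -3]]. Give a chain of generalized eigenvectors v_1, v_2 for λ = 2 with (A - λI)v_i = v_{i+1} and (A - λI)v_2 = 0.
v_1 = [[0, 1, 0, -2]]^T, v_2 = [[0, 0, 1, 2]]^T

We seek v_1 ∈ ker((A - 2I)^2) \ ker(A - 2I), then set v_{i+1} = (A - 2I) v_i.

One such chain is v_1 = [[0, 1, 0, -2]]^T, v_2 = [[0, 0, 1, 2]]^T. Check: (A - 2I) v_2 = [[0, 0, 0, 0]]^T = 0.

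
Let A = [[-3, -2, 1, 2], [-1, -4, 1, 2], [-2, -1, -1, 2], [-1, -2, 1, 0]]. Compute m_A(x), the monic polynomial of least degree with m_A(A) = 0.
m_A(x) = (x + 2)^3

The characteristic polynomial factors as (x + 2)^4. The minimal polynomial is ∏(x - λ)^{k_λ} where k_λ is the size of the largest Jordan block at λ.

For λ = -2: rank(A + 2I) = 2, and the largest Jordan block has size 3 (the smallest k with rank((A + 2I)^k) = rank((A + 2I)^(k+1))).

So m_A(x) = (x + 2)^3.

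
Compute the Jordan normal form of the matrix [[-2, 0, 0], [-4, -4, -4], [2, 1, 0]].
J = [[-2, 1, 0], [0, -2, 0], [0, 0, -2]]

The characteristic polynomial is det(xI - A) = (x + 2)^3, so the eigenvalues are -2 (algebraic multiplicity 3).

For λ = -2: rank(A + 2I) = 1, rank((A + 2I)^2) = 0. The eigenspace has dimension 3 - 1 = 2, so there are 2 Jordan blocks; the rank sequence gives block sizes [2, 1].

Assembling the blocks gives the Jordan form J above.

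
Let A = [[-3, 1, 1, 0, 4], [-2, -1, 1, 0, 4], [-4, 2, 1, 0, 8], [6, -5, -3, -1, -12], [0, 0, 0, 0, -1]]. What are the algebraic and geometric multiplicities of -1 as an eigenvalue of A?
algebraic multiplicity 5, geometric multiplicity 3

The characteristic polynomial is (x + 1)^5, so the factor x + 1 appears with exponent 5: the algebraic multiplicity is 5.

rank(A + I) = 2, so the eigenspace has dimension 5 - 2 = 3: the geometric multiplicity is 3.

Since 3 < 5, A is not diagonalizable.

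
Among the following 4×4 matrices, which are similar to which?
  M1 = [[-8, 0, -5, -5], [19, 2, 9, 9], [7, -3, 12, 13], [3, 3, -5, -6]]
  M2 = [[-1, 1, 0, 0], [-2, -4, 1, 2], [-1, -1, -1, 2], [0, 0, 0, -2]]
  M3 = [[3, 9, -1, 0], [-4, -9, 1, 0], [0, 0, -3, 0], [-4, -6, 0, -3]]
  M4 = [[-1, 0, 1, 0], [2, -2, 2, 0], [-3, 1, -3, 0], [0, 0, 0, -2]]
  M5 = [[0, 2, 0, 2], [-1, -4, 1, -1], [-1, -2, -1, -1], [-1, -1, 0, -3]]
Characteristic polynomials: χ_{M1} = (x - 2)^2(x + 1)(x + 3), χ_{M2} = (x + 2)^4, χ_{M3} = (x + 3)^4, χ_{M4} = (x + 2)^4, χ_{M5} = (x + 2)^4.

{M1}: invariant factors (x - 2)^2(x + 1)(x + 3).

{M2, M4, M5}: invariant factors x + 2, (x + 2)^3.

{M3}: invariant factors x + 3, (x + 3)^3.

Matrices are similar if and only if their invariant-factor lists agree; the partition into similarity classes is {M1}, {M2, M4, M5}, {M3}.

3 classes: {M1}, {M2, M4, M5}, {M3}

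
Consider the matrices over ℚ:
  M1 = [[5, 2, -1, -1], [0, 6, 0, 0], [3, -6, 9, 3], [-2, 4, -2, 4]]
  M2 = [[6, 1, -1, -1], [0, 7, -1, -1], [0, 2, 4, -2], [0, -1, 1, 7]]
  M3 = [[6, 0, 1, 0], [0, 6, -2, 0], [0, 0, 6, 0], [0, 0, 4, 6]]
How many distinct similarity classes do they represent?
1 class: {M1, M2, M3}

Characteristic polynomials: χ_{M1} = (x - 6)^4, χ_{M2} = (x - 6)^4, χ_{M3} = (x - 6)^4.

{M1, M2, M3}: invariant factors x - 6, x - 6, (x - 6)^2.

Matrices are similar if and only if their invariant-factor lists agree; the partition into similarity classes is {M1, M2, M3}.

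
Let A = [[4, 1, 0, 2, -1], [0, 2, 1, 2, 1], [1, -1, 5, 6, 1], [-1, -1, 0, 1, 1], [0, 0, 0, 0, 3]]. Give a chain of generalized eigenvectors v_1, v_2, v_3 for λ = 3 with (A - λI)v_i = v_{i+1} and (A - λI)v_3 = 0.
We seek v_1 ∈ ker((A - 3I)^3) \ ker((A - 3I)^2), then set v_{i+1} = (A - 3I) v_i.

One such chain is v_1 = [[-1, 0, 2, 0, -1]]^T, v_2 = [[0, 1, 2, 0, 0]]^T, v_3 = [[1, 1, 3, -1, 0]]^T. Check: (A - 3I) v_3 = [[0, 0, 0, 0, 0]]^T = 0.

v_1 = [[-1, 0, 2, 0, -1]]^T, v_2 = [[0, 1, 2, 0, 0]]^T, v_3 = [[1, 1, 3, -1, 0]]^T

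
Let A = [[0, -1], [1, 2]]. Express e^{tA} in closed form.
A has Jordan form J = [[1, 1], [0, 1]] with A = PJP^{-1}, so e^{tA} = P e^{tJ} P^{-1}.

For a Jordan block J_k(λ), e^{tJ_k(λ)} = e^{λt} · (I + tN + t^2 N^2/2! + ... + t^{k-1} N^{k-1}/(k-1)!) where N is the nilpotent superdiagonal part.

Assembling the blocks and conjugating back gives the entries of e^{tA} as shown above.

e^{tA} = [[(1 - t)*e^{t}, -t*e^{t}], [t*e^{t}, (t + 1)*e^{t}]]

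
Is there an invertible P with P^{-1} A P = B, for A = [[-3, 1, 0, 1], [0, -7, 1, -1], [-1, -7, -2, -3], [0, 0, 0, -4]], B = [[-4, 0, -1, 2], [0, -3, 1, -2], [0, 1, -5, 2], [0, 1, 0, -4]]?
Yes.

Two matrices over a field are similar if and only if they have the same invariant factors.

Both A and B have characteristic polynomial (x + 4)^4 and minimal polynomial (x + 4)^3. Computing further, both have invariant factors x + 4, (x + 4)^3. Hence A and B are similar.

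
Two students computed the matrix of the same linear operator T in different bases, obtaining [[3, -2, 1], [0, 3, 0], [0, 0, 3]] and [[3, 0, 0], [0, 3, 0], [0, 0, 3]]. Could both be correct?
Both have characteristic polynomial (x - 3)^3, but the minimal polynomial of A is (x - 3)^2 while the minimal polynomial of B is x - 3. The minimal polynomial is a similarity invariant, so A and B are not similar.

No.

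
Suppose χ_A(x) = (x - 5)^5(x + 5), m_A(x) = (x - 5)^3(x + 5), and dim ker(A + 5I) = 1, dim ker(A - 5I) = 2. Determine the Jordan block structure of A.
λ = -5: algebraic multiplicity 1 (exponent in χ_A), largest block size 1 (exponent in m_A), 1 block (geometric multiplicity). This forces block sizes [1].
λ = 5: algebraic multiplicity 5 (exponent in χ_A), largest block size 3 (exponent in m_A), 2 blocks (geometric multiplicity). These force block sizes [3, 2].

Jordan blocks: (-5, 1), (5, 3), (5, 2)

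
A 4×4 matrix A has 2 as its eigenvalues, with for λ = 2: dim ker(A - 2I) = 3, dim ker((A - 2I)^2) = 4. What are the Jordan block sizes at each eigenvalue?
λ = 2: successive nullity increments [3, 1] count blocks of size ≥ k; block sizes are [2, 1, 1].

Jordan blocks: (2, 2), (2, 1), (2, 1)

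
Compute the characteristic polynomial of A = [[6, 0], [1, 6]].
xI - A = [[x - 6, 0], [-1, x - 6]].

Expanding det(xI - A) along the first row:
det(xI - A) = + (x - 6)·det([[x - 6]]) - (0)·det([[-1]]).

Evaluating gives χ_A(x) = x^2 - 12x + 36 = (x - 6)^2.

χ_A(x) = (x - 6)^2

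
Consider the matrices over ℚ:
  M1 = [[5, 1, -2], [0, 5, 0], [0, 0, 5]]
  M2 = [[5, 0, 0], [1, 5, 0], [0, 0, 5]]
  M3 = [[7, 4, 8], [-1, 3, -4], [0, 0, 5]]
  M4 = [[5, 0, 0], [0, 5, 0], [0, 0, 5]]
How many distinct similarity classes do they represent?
2 classes: {M1, M2, M3}, {M4}

Characteristic polynomials: χ_{M1} = (x - 5)^3, χ_{M2} = (x - 5)^3, χ_{M3} = (x - 5)^3, χ_{M4} = (x - 5)^3.

{M1, M2, M3}: invariant factors x - 5, (x - 5)^2.

{M4}: invariant factors x - 5, x - 5, x - 5.

Matrices are similar if and only if their invariant-factor lists agree; the partition into similarity classes is {M1, M2, M3}, {M4}.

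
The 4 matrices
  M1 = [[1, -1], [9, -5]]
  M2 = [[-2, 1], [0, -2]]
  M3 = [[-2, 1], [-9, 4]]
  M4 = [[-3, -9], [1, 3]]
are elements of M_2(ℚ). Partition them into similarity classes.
3 classes: {M1, M2}, {M3}, {M4}

Characteristic polynomials: χ_{M1} = (x + 2)^2, χ_{M2} = (x + 2)^2, χ_{M3} = (x - 1)^2, χ_{M4} = x^2.

{M1, M2}: invariant factors (x + 2)^2.

{M3}: invariant factors (x - 1)^2.

{M4}: invariant factors x^2.

Matrices are similar if and only if their invariant-factor lists agree; the partition into similarity classes is {M1, M2}, {M3}, {M4}.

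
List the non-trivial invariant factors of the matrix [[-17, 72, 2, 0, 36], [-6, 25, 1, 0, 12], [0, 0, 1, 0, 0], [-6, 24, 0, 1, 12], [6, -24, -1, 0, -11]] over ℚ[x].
The Jordan structure of A has elementary divisors (x + 5), (x - 1)^2, (x - 1), (x - 1). Arranging the block sizes at each eigenvalue in decreasing order and taking row products gives the invariant factors.

Invariant factors (smallest first, each dividing the next): x - 1, x - 1, (x - 1)^2(x + 5).

Check: the last factor (x - 1)^2(x + 5) is the minimal polynomial, and the product (x - 1)^4(x + 5) is the characteristic polynomial.

x - 1, x - 1, (x - 1)^2(x + 5)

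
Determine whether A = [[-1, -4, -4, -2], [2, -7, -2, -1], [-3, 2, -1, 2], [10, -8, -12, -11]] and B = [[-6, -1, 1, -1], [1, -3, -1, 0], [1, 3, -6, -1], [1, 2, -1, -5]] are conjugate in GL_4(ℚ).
Two matrices over a field are similar if and only if they have the same invariant factors.

Both A and B have characteristic polynomial (x + 5)^4 and minimal polynomial (x + 5)^2. Computing further, both have invariant factors (x + 5)^2, (x + 5)^2. Hence A and B are similar.

Yes.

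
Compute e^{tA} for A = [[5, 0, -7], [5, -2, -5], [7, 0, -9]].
A has Jordan form J = [[-2, 1, 0], [0, -2, 0], [0, 0, -2]] with A = PJP^{-1}, so e^{tA} = P e^{tJ} P^{-1}.

For a Jordan block J_k(λ), e^{tJ_k(λ)} = e^{λt} · (I + tN + t^2 N^2/2! + ... + t^{k-1} N^{k-1}/(k-1)!) where N is the nilpotent superdiagonal part.

Assembling the blocks and conjugating back gives the entries of e^{tA} as shown above.

e^{tA} = [[(7*t + 1)*e^{-2*t}, 0, -7*t*e^{-2*t}], [5*t*e^{-2*t}, e^{-2*t}, -5*t*e^{-2*t}], [7*t*e^{-2*t}, 0, (1 - 7*t)*e^{-2*t}]]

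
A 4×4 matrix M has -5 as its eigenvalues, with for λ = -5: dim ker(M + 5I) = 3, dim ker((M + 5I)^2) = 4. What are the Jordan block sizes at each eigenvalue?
λ = -5: successive nullity increments [3, 1] count blocks of size ≥ k; block sizes are [2, 1, 1].

Jordan blocks: (-5, 2), (-5, 1), (-5, 1)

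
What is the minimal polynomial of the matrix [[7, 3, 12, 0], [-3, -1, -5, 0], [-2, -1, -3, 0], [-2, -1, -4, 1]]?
m_A(x) = (x - 1)^3

The characteristic polynomial factors as (x - 1)^4. The minimal polynomial is ∏(x - λ)^{k_λ} where k_λ is the size of the largest Jordan block at λ.

For λ = 1: rank(A - I) = 2, and the largest Jordan block has size 3 (the smallest k with rank((A - I)^k) = rank((A - I)^(k+1))).

So m_A(x) = (x - 1)^3.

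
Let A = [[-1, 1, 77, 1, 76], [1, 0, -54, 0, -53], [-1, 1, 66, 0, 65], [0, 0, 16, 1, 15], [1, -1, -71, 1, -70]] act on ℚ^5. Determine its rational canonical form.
R = [[0, 0, 0, 0, 16], [1, 0, 0, 0, -68], [0, 1, 0, 0, 64], [0, 0, 1, 0, 20], [0, 0, 0, 1, -4]]

The invariant factors of A (the non-unit diagonal entries of the Smith normal form of xI - A over ℚ[x]) are (x - 4)(x^2 + 4x - 2)^2, each dividing the next. The characteristic polynomial is their product, (x - 4)(x^2 + 4x - 2)^2.

The rational canonical form is the block-diagonal matrix of companion matrices C(f_i):
R = [[0, 0, 0, 0, 16], [1, 0, 0, 0, -68], [0, 1, 0, 0, 64], [0, 0, 1, 0, 20], [0, 0, 0, 1, -4]].

Note the characteristic polynomial does not split into linear factors over ℚ, so A has no Jordan form over ℚ; the rational canonical form exists over any field.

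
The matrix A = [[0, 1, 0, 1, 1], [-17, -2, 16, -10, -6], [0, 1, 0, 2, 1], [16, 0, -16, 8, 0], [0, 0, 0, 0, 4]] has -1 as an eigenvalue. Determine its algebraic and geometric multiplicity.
algebraic multiplicity 2, geometric multiplicity 1

The characteristic polynomial is (x - 4)^3(x + 1)^2, so the factor x + 1 appears with exponent 2: the algebraic multiplicity is 2.

rank(A + I) = 4, so the eigenspace has dimension 5 - 4 = 1: the geometric multiplicity is 1.

Since 1 < 2, A is not diagonalizable.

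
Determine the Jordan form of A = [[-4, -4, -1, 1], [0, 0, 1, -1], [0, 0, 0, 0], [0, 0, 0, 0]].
The characteristic polynomial is det(xI - A) = x^3(x + 4), so the eigenvalues are -4 (algebraic multiplicity 1), 0 (algebraic multiplicity 3).

For λ = -4: algebraic multiplicity 1 gives one 1×1 block.

For λ = 0: rank(A) = 2, rank(A^2) = 1. The eigenspace has dimension 4 - 2 = 2, so there are 2 Jordan blocks; the rank sequence gives block sizes [2, 1].

Assembling the blocks gives the Jordan form J above.

J = [[-4, 0, 0, 0], [0, 0, 1, 0], [0, 0, 0, 0], [0, 0, 0, 0]]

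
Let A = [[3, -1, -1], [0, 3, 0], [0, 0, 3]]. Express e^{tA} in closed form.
e^{tA} = [[e^{3*t}, -t*e^{3*t}, -t*e^{3*t}], [0, e^{3*t}, 0], [0, 0, e^{3*t}]]

A has Jordan form J = [[3, 1, 0], [0, 3, 0], [0, 0, 3]] with A = PJP^{-1}, so e^{tA} = P e^{tJ} P^{-1}.

For a Jordan block J_k(λ), e^{tJ_k(λ)} = e^{λt} · (I + tN + t^2 N^2/2! + ... + t^{k-1} N^{k-1}/(k-1)!) where N is the nilpotent superdiagonal part.

Assembling the blocks and conjugating back gives the entries of e^{tA} as shown above.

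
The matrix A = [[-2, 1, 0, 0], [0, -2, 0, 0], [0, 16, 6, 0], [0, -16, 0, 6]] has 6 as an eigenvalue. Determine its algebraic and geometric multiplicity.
The characteristic polynomial is (x - 6)^2(x + 2)^2, so the factor x - 6 appears with exponent 2: the algebraic multiplicity is 2.

rank(A - 6I) = 2, so the eigenspace has dimension 4 - 2 = 2: the geometric multiplicity is 2.

algebraic multiplicity 2, geometric multiplicity 2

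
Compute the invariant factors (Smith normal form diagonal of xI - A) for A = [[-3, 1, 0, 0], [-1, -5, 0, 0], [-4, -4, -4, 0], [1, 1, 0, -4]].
The Jordan structure of A has elementary divisors (x + 4)^2, (x + 4), (x + 4). Arranging the block sizes at each eigenvalue in decreasing order and taking row products gives the invariant factors.

Invariant factors (smallest first, each dividing the next): x + 4, x + 4, (x + 4)^2.

Check: the last factor (x + 4)^2 is the minimal polynomial, and the product (x + 4)^4 is the characteristic polynomial.

x + 4, x + 4, (x + 4)^2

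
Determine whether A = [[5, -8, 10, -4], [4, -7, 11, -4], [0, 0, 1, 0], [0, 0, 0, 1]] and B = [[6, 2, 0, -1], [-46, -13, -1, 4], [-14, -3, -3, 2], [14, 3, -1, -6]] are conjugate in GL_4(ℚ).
trace(A) = 0 but trace(B) = -16. The trace is a similarity invariant, so A and B are not similar.

No.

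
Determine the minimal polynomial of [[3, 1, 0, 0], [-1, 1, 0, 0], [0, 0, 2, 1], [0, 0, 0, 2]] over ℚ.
m_A(x) = (x - 2)^2

The characteristic polynomial factors as (x - 2)^4. The minimal polynomial is ∏(x - λ)^{k_λ} where k_λ is the size of the largest Jordan block at λ.

For λ = 2: rank(A - 2I) = 2, and the largest Jordan block has size 2 (the smallest k with rank((A - 2I)^k) = rank((A - 2I)^(k+1))).

So m_A(x) = (x - 2)^2.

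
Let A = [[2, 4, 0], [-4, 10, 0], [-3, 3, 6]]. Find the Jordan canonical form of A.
J = [[6, 1, 0], [0, 6, 0], [0, 0, 6]]

The characteristic polynomial is det(xI - A) = (x - 6)^3, so the eigenvalues are 6 (algebraic multiplicity 3).

For λ = 6: rank(A - 6I) = 1, rank((A - 6I)^2) = 0. The eigenspace has dimension 3 - 1 = 2, so there are 2 Jordan blocks; the rank sequence gives block sizes [2, 1].

Assembling the blocks gives the Jordan form J above.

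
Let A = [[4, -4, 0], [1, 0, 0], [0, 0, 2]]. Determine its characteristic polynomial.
χ_A(x) = (x - 2)^3

xI - A = [[x - 4, 4, 0], [-1, x, 0], [0, 0, x - 2]].

Expanding det(xI - A) along the first row:
det(xI - A) = + (x - 4)·det([[x, 0], [0, x - 2]]) - (4)·det([[-1, 0], [0, x - 2]]) + (0)·det([[-1, x], [0, 0]]).

Evaluating gives χ_A(x) = x^3 - 6x^2 + 12x - 8 = (x - 2)^3.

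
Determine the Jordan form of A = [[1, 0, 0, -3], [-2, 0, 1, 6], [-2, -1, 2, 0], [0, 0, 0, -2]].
J = [[-2, 0, 0, 0], [0, 1, 1, 0], [0, 0, 1, 0], [0, 0, 0, 1]]

The characteristic polynomial is det(xI - A) = (x - 1)^3(x + 2), so the eigenvalues are -2 (algebraic multiplicity 1), 1 (algebraic multiplicity 3).

For λ = -2: algebraic multiplicity 1 gives one 1×1 block.

For λ = 1: rank(A - I) = 2, rank((A - I)^2) = 1. The eigenspace has dimension 4 - 2 = 2, so there are 2 Jordan blocks; the rank sequence gives block sizes [2, 1].

Assembling the blocks gives the Jordan form J above.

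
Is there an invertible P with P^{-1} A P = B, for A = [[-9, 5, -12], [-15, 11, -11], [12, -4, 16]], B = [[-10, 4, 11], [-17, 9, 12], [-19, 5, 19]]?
Yes.

Two matrices over a field are similar if and only if they have the same invariant factors.

Both A and B have characteristic polynomial (x - 6)^3 and minimal polynomial (x - 6)^3. Computing further, both have invariant factors (x - 6)^3. Hence A and B are similar.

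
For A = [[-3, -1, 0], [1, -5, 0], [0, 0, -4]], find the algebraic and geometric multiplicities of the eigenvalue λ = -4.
algebraic multiplicity 3, geometric multiplicity 2

The characteristic polynomial is (x + 4)^3, so the factor x + 4 appears with exponent 3: the algebraic multiplicity is 3.

rank(A + 4I) = 1, so the eigenspace has dimension 3 - 1 = 2: the geometric multiplicity is 2.

Since 2 < 3, A is not diagonalizable.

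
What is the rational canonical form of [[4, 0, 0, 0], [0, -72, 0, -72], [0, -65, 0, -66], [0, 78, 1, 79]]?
The invariant factors of A (the non-unit diagonal entries of the Smith normal form of xI - A over ℚ[x]) are x - 4, (x - 6)(x - 4)(x + 3), each dividing the next. The characteristic polynomial is their product, (x - 6)(x - 4)^2(x + 3).

The rational canonical form is the block-diagonal matrix of companion matrices C(f_i):
R = [[4, 0, 0, 0], [0, 0, 0, -72], [0, 1, 0, 6], [0, 0, 1, 7]].

R = [[4, 0, 0, 0], [0, 0, 0, -72], [0, 1, 0, 6], [0, 0, 1, 7]]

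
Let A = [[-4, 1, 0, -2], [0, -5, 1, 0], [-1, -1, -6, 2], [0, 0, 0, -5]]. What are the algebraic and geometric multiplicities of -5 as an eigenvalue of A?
algebraic multiplicity 4, geometric multiplicity 2

The characteristic polynomial is (x + 5)^4, so the factor x + 5 appears with exponent 4: the algebraic multiplicity is 4.

rank(A + 5I) = 2, so the eigenspace has dimension 4 - 2 = 2: the geometric multiplicity is 2.

Since 2 < 4, A is not diagonalizable.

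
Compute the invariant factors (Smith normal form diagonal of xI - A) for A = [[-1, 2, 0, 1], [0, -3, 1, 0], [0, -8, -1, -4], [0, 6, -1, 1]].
The Jordan structure of A has elementary divisors (x + 1)^3, (x + 1). Arranging the block sizes at each eigenvalue in decreasing order and taking row products gives the invariant factors.

Invariant factors (smallest first, each dividing the next): x + 1, (x + 1)^3.

Check: the last factor (x + 1)^3 is the minimal polynomial, and the product (x + 1)^4 is the characteristic polynomial.

x + 1, (x + 1)^3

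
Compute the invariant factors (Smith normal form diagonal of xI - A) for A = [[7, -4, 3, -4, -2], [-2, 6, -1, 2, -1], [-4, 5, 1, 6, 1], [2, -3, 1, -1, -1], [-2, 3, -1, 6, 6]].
The Jordan structure of A has elementary divisors (x - 3)^3, (x - 5), (x - 5). Arranging the block sizes at each eigenvalue in decreasing order and taking row products gives the invariant factors.

Invariant factors (smallest first, each dividing the next): x - 5, (x - 5)(x - 3)^3.

Check: the last factor (x - 5)(x - 3)^3 is the minimal polynomial, and the product (x - 5)^2(x - 3)^3 is the characteristic polynomial.

x - 5, (x - 5)(x - 3)^3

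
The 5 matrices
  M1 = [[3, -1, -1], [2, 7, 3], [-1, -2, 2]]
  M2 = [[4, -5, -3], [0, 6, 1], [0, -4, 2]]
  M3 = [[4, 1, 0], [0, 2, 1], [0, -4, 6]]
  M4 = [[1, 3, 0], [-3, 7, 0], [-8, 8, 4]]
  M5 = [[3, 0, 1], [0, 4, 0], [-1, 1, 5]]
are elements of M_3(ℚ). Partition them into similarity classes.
2 classes: {M1, M2, M3, M5}, {M4}

Characteristic polynomials: χ_{M1} = (x - 4)^3, χ_{M2} = (x - 4)^3, χ_{M3} = (x - 4)^3, χ_{M4} = (x - 4)^3, χ_{M5} = (x - 4)^3.

{M1, M2, M3, M5}: invariant factors (x - 4)^3.

{M4}: invariant factors x - 4, (x - 4)^2.

Matrices are similar if and only if their invariant-factor lists agree; the partition into similarity classes is {M1, M2, M3, M5}, {M4}.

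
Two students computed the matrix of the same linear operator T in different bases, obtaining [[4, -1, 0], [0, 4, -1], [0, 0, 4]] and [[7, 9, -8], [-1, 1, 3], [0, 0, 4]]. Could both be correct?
Yes.

Two matrices over a field are similar if and only if they have the same invariant factors.

Both A and B have characteristic polynomial (x - 4)^3 and minimal polynomial (x - 4)^3. Computing further, both have invariant factors (x - 4)^3. Hence A and B are similar.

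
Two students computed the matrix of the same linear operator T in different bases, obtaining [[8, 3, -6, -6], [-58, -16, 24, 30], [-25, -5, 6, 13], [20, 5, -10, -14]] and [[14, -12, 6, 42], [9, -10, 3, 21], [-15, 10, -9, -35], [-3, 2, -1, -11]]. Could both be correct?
No.

Both have characteristic polynomial (x + 4)^4 and minimal polynomial (x + 4)^2. But rank(A + 4I) = 2 for A while rank(B + 4I) = 1 for B, so the number of Jordan blocks at λ = -4 differs. A and B are not similar.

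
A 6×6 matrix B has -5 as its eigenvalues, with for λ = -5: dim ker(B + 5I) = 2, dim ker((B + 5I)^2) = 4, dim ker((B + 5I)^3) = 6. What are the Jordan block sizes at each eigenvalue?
λ = -5: successive nullity increments [2, 2, 2] count blocks of size ≥ k; block sizes are [3, 3].

Jordan blocks: (-5, 3), (-5, 3)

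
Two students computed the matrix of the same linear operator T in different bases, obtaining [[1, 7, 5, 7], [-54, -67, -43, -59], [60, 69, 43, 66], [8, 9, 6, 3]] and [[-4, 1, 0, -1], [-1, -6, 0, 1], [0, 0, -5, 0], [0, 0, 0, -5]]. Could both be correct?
No.

Both have characteristic polynomial (x + 5)^4, but the minimal polynomial of A is (x + 5)^3 while the minimal polynomial of B is (x + 5)^2. The minimal polynomial is a similarity invariant, so A and B are not similar.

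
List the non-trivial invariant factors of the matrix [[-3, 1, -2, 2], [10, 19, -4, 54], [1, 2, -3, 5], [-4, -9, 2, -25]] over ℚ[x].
(x + 3)^2, (x + 3)^2

The Jordan structure of A has elementary divisors (x + 3)^2, (x + 3)^2. Arranging the block sizes at each eigenvalue in decreasing order and taking row products gives the invariant factors.

Invariant factors (smallest first, each dividing the next): (x + 3)^2, (x + 3)^2.

Check: the last factor (x + 3)^2 is the minimal polynomial, and the product (x + 3)^4 is the characteristic polynomial.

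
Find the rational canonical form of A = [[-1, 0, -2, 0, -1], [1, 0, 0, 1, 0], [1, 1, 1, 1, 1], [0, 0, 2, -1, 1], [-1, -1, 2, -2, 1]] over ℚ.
R = [[-1, 0, 0, 0, 0], [0, 0, 0, 0, 0], [0, 1, 0, 0, 0], [0, 0, 1, 0, 2], [0, 0, 0, 1, 1]]

The invariant factors of A (the non-unit diagonal entries of the Smith normal form of xI - A over ℚ[x]) are x + 1, x^2(x - 2)(x + 1), each dividing the next. The characteristic polynomial is their product, x^2(x - 2)(x + 1)^2.

The rational canonical form is the block-diagonal matrix of companion matrices C(f_i):
R = [[-1, 0, 0, 0, 0], [0, 0, 0, 0, 0], [0, 1, 0, 0, 0], [0, 0, 1, 0, 2], [0, 0, 0, 1, 1]].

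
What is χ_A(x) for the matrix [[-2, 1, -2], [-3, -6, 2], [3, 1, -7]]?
xI - A = [[x + 2, -1, 2], [3, x + 6, -2], [-3, -1, x + 7]].

Expanding det(xI - A) along the first row:
det(xI - A) = + (x + 2)·det([[x + 6, -2], [-1, x + 7]]) - (-1)·det([[3, -2], [-3, x + 7]]) + (2)·det([[3, x + 6], [-3, -1]]).

Evaluating gives χ_A(x) = x^3 + 15x^2 + 75x + 125 = (x + 5)^3.

χ_A(x) = (x + 5)^3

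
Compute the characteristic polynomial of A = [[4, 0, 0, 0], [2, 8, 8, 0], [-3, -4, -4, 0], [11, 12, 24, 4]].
χ_A(x) = x(x - 4)^3

xI - A = [[x - 4, 0, 0, 0], [-2, x - 8, -8, 0], [3, 4, x + 4, 0], [-11, -12, -24, x - 4]].

Expanding det(xI - A) along the first row:
det(xI - A) = + (x - 4)·det([[x - 8, -8, 0], [4, x + 4, 0], [-12, -24, x - 4]]) - (0)·det([[-2, -8, 0], [3, x + 4, 0], [-11, -24, x - 4]]) + (0)·det([[-2, x - 8, 0], [3, 4, 0], [-11, -12, x - 4]]) - (0)·det([[-2, x - 8, -8], [3, 4, x + 4], [-11, -12, -24]]).

Evaluating gives χ_A(x) = x^4 - 12x^3 + 48x^2 - 64x = x(x - 4)^3.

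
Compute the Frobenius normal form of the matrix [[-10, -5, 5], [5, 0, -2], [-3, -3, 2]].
R = [[0, 0, 5], [1, 0, -14], [0, 1, -8]]

The invariant factors of A (the non-unit diagonal entries of the Smith normal form of xI - A over ℚ[x]) are (x + 5)(x^2 + 3x - 1), each dividing the next. The characteristic polynomial is their product, (x + 5)(x^2 + 3x - 1).

The rational canonical form is the block-diagonal matrix of companion matrices C(f_i):
R = [[0, 0, 5], [1, 0, -14], [0, 1, -8]].

Note the characteristic polynomial does not split into linear factors over ℚ, so A has no Jordan form over ℚ; the rational canonical form exists over any field.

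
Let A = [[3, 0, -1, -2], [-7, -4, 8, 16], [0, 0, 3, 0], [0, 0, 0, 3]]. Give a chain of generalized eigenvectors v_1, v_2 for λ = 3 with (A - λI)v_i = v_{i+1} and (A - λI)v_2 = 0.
v_1 = [[-1, 0, 5, -3]]^T, v_2 = [[1, -1, 0, 0]]^T

We seek v_1 ∈ ker((A - 3I)^2) \ ker(A - 3I), then set v_{i+1} = (A - 3I) v_i.

One such chain is v_1 = [[-1, 0, 5, -3]]^T, v_2 = [[1, -1, 0, 0]]^T. Check: (A - 3I) v_2 = [[0, 0, 0, 0]]^T = 0.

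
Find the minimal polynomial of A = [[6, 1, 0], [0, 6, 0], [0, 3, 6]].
The characteristic polynomial factors as (x - 6)^3. The minimal polynomial is ∏(x - λ)^{k_λ} where k_λ is the size of the largest Jordan block at λ.

For λ = 6: rank(A - 6I) = 1, and the largest Jordan block has size 2 (the smallest k with rank((A - 6I)^k) = rank((A - 6I)^(k+1))).

So m_A(x) = (x - 6)^2.

m_A(x) = (x - 6)^2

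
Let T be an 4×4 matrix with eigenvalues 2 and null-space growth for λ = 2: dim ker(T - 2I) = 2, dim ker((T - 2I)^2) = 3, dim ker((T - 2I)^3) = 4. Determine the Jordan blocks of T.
λ = 2: successive nullity increments [2, 1, 1] count blocks of size ≥ k; block sizes are [3, 1].

Jordan blocks: (2, 3), (2, 1)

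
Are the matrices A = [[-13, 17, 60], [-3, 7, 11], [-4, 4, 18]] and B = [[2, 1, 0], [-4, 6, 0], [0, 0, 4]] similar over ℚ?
No.

Both have characteristic polynomial (x - 4)^3, but the minimal polynomial of A is (x - 4)^3 while the minimal polynomial of B is (x - 4)^2. The minimal polynomial is a similarity invariant, so A and B are not similar.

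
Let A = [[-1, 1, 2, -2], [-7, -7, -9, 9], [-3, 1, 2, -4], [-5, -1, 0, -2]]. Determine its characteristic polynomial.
xI - A = [[x + 1, -1, -2, 2], [7, x + 7, 9, -9], [3, -1, x - 2, 4], [5, 1, 0, x + 2]].

Expanding det(xI - A) along the first row:
det(xI - A) = + (x + 1)·det([[x + 7, 9, -9], [-1, x - 2, 4], [1, 0, x + 2]]) - (-1)·det([[7, 9, -9], [3, x - 2, 4], [5, 0, x + 2]]) + (-2)·det([[7, x + 7, -9], [3, -1, 4], [5, 1, x + 2]]) - (2)·det([[7, x + 7, 9], [3, -1, x - 2], [5, 1, 0]]).

Evaluating gives χ_A(x) = x^4 + 8x^3 + 24x^2 + 32x + 16 = (x + 2)^4.

χ_A(x) = (x + 2)^4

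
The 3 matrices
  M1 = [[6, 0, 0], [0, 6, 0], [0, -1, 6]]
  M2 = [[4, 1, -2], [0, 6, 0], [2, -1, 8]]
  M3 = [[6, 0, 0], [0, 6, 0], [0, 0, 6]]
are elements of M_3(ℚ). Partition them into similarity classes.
Characteristic polynomials: χ_{M1} = (x - 6)^3, χ_{M2} = (x - 6)^3, χ_{M3} = (x - 6)^3.

{M1, M2}: invariant factors x - 6, (x - 6)^2.

{M3}: invariant factors x - 6, x - 6, x - 6.

Matrices are similar if and only if their invariant-factor lists agree; the partition into similarity classes is {M1, M2}, {M3}.

2 classes: {M1, M2}, {M3}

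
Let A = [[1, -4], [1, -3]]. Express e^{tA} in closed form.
A has Jordan form J = [[-1, 1], [0, -1]] with A = PJP^{-1}, so e^{tA} = P e^{tJ} P^{-1}.

For a Jordan block J_k(λ), e^{tJ_k(λ)} = e^{λt} · (I + tN + t^2 N^2/2! + ... + t^{k-1} N^{k-1}/(k-1)!) where N is the nilpotent superdiagonal part.

Assembling the blocks and conjugating back gives the entries of e^{tA} as shown above.

e^{tA} = [[(2*t + 1)*e^{-t}, -4*t*e^{-t}], [t*e^{-t}, (1 - 2*t)*e^{-t}]]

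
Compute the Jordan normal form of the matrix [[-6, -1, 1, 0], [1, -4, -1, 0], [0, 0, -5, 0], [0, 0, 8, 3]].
The characteristic polynomial is det(xI - A) = (x - 3)(x + 5)^3, so the eigenvalues are -5 (algebraic multiplicity 3), 3 (algebraic multiplicity 1).

For λ = -5: rank(A + 5I) = 2, rank((A + 5I)^2) = 1. The eigenspace has dimension 4 - 2 = 2, so there are 2 Jordan blocks; the rank sequence gives block sizes [2, 1].

For λ = 3: algebraic multiplicity 1 gives one 1×1 block.

Assembling the blocks gives the Jordan form J above.

J = [[-5, 1, 0, 0], [0, -5, 0, 0], [0, 0, -5, 0], [0, 0, 0, 3]]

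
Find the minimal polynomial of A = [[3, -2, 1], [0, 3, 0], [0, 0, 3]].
The characteristic polynomial factors as (x - 3)^3. The minimal polynomial is ∏(x - λ)^{k_λ} where k_λ is the size of the largest Jordan block at λ.

For λ = 3: rank(A - 3I) = 1, and the largest Jordan block has size 2 (the smallest k with rank((A - 3I)^k) = rank((A - 3I)^(k+1))).

So m_A(x) = (x - 3)^2.

m_A(x) = (x - 3)^2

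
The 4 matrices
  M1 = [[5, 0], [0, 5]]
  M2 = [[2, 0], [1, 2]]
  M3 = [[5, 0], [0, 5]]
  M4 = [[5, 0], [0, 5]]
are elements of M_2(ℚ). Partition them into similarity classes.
Characteristic polynomials: χ_{M1} = (x - 5)^2, χ_{M2} = (x - 2)^2, χ_{M3} = (x - 5)^2, χ_{M4} = (x - 5)^2.

{M1, M3, M4}: invariant factors x - 5, x - 5.

{M2}: invariant factors (x - 2)^2.

Matrices are similar if and only if their invariant-factor lists agree; the partition into similarity classes is {M1, M3, M4}, {M2}.

2 classes: {M1, M3, M4}, {M2}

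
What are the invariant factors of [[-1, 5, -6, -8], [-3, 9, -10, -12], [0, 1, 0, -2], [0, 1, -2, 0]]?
x - 2, (x - 2)^3

The Jordan structure of A has elementary divisors (x - 2)^3, (x - 2). Arranging the block sizes at each eigenvalue in decreasing order and taking row products gives the invariant factors.

Invariant factors (smallest first, each dividing the next): x - 2, (x - 2)^3.

Check: the last factor (x - 2)^3 is the minimal polynomial, and the product (x - 2)^4 is the characteristic polynomial.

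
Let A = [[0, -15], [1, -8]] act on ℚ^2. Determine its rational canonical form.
R = [[0, -15], [1, -8]]

The invariant factors of A (the non-unit diagonal entries of the Smith normal form of xI - A over ℚ[x]) are (x + 3)(x + 5), each dividing the next. The characteristic polynomial is their product, (x + 3)(x + 5).

The rational canonical form is the block-diagonal matrix of companion matrices C(f_i):
R = [[0, -15], [1, -8]].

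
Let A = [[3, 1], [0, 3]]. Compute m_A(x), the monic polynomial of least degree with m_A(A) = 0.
m_A(x) = (x - 3)^2

The characteristic polynomial factors as (x - 3)^2. The minimal polynomial is ∏(x - λ)^{k_λ} where k_λ is the size of the largest Jordan block at λ.

For λ = 3: rank(A - 3I) = 1, and the largest Jordan block has size 2 (the smallest k with rank((A - 3I)^k) = rank((A - 3I)^(k+1))).

So m_A(x) = (x - 3)^2.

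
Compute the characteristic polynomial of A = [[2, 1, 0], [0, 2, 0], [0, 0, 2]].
xI - A = [[x - 2, -1, 0], [0, x - 2, 0], [0, 0, x - 2]].

Expanding det(xI - A) along the first row:
det(xI - A) = + (x - 2)·det([[x - 2, 0], [0, x - 2]]) - (-1)·det([[0, 0], [0, x - 2]]) + (0)·det([[0, x - 2], [0, 0]]).

Evaluating gives χ_A(x) = x^3 - 6x^2 + 12x - 8 = (x - 2)^3.

χ_A(x) = (x - 2)^3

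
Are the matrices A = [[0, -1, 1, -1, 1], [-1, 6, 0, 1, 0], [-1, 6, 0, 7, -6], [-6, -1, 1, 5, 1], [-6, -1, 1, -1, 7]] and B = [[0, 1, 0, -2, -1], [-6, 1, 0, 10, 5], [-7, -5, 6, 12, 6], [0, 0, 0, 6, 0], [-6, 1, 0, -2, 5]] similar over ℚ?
Two matrices over a field are similar if and only if they have the same invariant factors.

Both A and B have characteristic polynomial x^2(x - 6)^3 and minimal polynomial x^2(x - 6)^2. Computing further, both have invariant factors x - 6, x^2(x - 6)^2. Hence A and B are similar.

Yes.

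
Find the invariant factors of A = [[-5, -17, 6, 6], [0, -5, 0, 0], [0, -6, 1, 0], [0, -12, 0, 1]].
The Jordan structure of A has elementary divisors (x + 5)^2, (x - 1), (x - 1). Arranging the block sizes at each eigenvalue in decreasing order and taking row products gives the invariant factors.

Invariant factors (smallest first, each dividing the next): x - 1, (x - 1)(x + 5)^2.

Check: the last factor (x - 1)(x + 5)^2 is the minimal polynomial, and the product (x - 1)^2(x + 5)^2 is the characteristic polynomial.

x - 1, (x - 1)(x + 5)^2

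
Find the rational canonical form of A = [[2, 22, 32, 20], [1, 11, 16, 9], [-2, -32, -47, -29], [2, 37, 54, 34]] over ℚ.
R = [[0, 0, 0, 10], [1, 0, 0, -7], [0, 1, 0, -2], [0, 0, 1, 0]]

The invariant factors of A (the non-unit diagonal entries of the Smith normal form of xI - A over ℚ[x]) are (x - 1)(x + 2)(x^2 - x + 5), each dividing the next. The characteristic polynomial is their product, (x - 1)(x + 2)(x^2 - x + 5).

The rational canonical form is the block-diagonal matrix of companion matrices C(f_i):
R = [[0, 0, 0, 10], [1, 0, 0, -7], [0, 1, 0, -2], [0, 0, 1, 0]].

Note the characteristic polynomial does not split into linear factors over ℚ, so A has no Jordan form over ℚ; the rational canonical form exists over any field.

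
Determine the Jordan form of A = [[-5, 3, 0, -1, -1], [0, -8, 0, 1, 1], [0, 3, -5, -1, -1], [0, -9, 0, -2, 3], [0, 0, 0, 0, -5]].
J = [[-5, 1, 0, 0, 0], [0, -5, 0, 0, 0], [0, 0, -5, 0, 0], [0, 0, 0, -5, 0], [0, 0, 0, 0, -5]]

The characteristic polynomial is det(xI - A) = (x + 5)^5, so the eigenvalues are -5 (algebraic multiplicity 5).

For λ = -5: rank(A + 5I) = 1, rank((A + 5I)^2) = 0. The eigenspace has dimension 5 - 1 = 4, so there are 4 Jordan blocks; the rank sequence gives block sizes [2, 1, 1, 1].

Assembling the blocks gives the Jordan form J above.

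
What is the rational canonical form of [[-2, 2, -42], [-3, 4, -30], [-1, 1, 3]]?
R = [[0, 0, -48], [1, 0, 8], [0, 1, 5]]

The invariant factors of A (the non-unit diagonal entries of the Smith normal form of xI - A over ℚ[x]) are (x - 4)^2(x + 3), each dividing the next. The characteristic polynomial is their product, (x - 4)^2(x + 3).

The rational canonical form is the block-diagonal matrix of companion matrices C(f_i):
R = [[0, 0, -48], [1, 0, 8], [0, 1, 5]].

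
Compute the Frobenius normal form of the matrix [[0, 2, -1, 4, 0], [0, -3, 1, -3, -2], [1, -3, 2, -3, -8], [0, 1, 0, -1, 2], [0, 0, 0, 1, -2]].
R = [[0, 0, 0, 0, 0], [1, 0, 0, 0, 0], [0, 1, 0, 0, 0], [0, 0, 1, 0, -4], [0, 0, 0, 1, -4]]

The invariant factors of A (the non-unit diagonal entries of the Smith normal form of xI - A over ℚ[x]) are x^3(x + 2)^2, each dividing the next. The characteristic polynomial is their product, x^3(x + 2)^2.

The rational canonical form is the block-diagonal matrix of companion matrices C(f_i):
R = [[0, 0, 0, 0, 0], [1, 0, 0, 0, 0], [0, 1, 0, 0, 0], [0, 0, 1, 0, -4], [0, 0, 0, 1, -4]].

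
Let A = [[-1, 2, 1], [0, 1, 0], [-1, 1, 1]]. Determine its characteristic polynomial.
xI - A = [[x + 1, -2, -1], [0, x - 1, 0], [1, -1, x - 1]].

Expanding det(xI - A) along the first row:
det(xI - A) = + (x + 1)·det([[x - 1, 0], [-1, x - 1]]) - (-2)·det([[0, 0], [1, x - 1]]) + (-1)·det([[0, x - 1], [1, -1]]).

Evaluating gives χ_A(x) = x^3 - x^2 = x^2(x - 1).

χ_A(x) = x^2(x - 1)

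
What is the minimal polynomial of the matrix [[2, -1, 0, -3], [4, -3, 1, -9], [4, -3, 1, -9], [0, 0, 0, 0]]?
The characteristic polynomial factors as x^4. The minimal polynomial is ∏(x - λ)^{k_λ} where k_λ is the size of the largest Jordan block at λ.

For λ = 0: rank(A) = 2, and the largest Jordan block has size 3 (the smallest k with rank(A^k) = rank(A^(k+1))).

So m_A(x) = x^3.

m_A(x) = x^3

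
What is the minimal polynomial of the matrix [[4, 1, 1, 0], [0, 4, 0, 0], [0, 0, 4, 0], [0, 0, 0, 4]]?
The characteristic polynomial factors as (x - 4)^4. The minimal polynomial is ∏(x - λ)^{k_λ} where k_λ is the size of the largest Jordan block at λ.

For λ = 4: rank(A - 4I) = 1, and the largest Jordan block has size 2 (the smallest k with rank((A - 4I)^k) = rank((A - 4I)^(k+1))).

So m_A(x) = (x - 4)^2.

m_A(x) = (x - 4)^2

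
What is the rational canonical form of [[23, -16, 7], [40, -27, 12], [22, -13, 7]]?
The invariant factors of A (the non-unit diagonal entries of the Smith normal form of xI - A over ℚ[x]) are (x - 5)(x^2 + 2x + 3), each dividing the next. The characteristic polynomial is their product, (x - 5)(x^2 + 2x + 3).

The rational canonical form is the block-diagonal matrix of companion matrices C(f_i):
R = [[0, 0, 15], [1, 0, 7], [0, 1, 3]].

Note the characteristic polynomial does not split into linear factors over ℚ, so A has no Jordan form over ℚ; the rational canonical form exists over any field.

R = [[0, 0, 15], [1, 0, 7], [0, 1, 3]]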